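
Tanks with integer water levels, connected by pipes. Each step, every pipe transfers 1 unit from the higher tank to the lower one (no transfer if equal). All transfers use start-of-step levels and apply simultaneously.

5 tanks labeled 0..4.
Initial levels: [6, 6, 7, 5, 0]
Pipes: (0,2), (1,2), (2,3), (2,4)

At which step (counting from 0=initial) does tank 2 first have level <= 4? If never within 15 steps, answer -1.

Answer: 1

Derivation:
Step 1: flows [2->0,2->1,2->3,2->4] -> levels [7 7 3 6 1]
Tank 2 first reaches <=4 at step 1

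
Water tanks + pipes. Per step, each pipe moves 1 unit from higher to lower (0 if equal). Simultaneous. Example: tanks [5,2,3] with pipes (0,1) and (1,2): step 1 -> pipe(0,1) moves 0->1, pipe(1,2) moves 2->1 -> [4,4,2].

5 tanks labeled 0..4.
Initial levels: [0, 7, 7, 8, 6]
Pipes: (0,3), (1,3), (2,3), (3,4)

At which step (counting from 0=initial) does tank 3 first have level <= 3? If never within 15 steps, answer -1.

Step 1: flows [3->0,3->1,3->2,3->4] -> levels [1 8 8 4 7]
Step 2: flows [3->0,1->3,2->3,4->3] -> levels [2 7 7 6 6]
Step 3: flows [3->0,1->3,2->3,3=4] -> levels [3 6 6 7 6]
Step 4: flows [3->0,3->1,3->2,3->4] -> levels [4 7 7 3 7]
Tank 3 first reaches <=3 at step 4

Answer: 4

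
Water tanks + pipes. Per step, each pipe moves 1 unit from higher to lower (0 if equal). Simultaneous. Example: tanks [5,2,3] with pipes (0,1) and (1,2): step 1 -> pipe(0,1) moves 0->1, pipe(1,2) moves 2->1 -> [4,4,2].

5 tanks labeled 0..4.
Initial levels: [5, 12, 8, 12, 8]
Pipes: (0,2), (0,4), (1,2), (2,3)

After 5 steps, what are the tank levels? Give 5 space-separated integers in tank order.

Step 1: flows [2->0,4->0,1->2,3->2] -> levels [7 11 9 11 7]
Step 2: flows [2->0,0=4,1->2,3->2] -> levels [8 10 10 10 7]
Step 3: flows [2->0,0->4,1=2,2=3] -> levels [8 10 9 10 8]
Step 4: flows [2->0,0=4,1->2,3->2] -> levels [9 9 10 9 8]
Step 5: flows [2->0,0->4,2->1,2->3] -> levels [9 10 7 10 9]

Answer: 9 10 7 10 9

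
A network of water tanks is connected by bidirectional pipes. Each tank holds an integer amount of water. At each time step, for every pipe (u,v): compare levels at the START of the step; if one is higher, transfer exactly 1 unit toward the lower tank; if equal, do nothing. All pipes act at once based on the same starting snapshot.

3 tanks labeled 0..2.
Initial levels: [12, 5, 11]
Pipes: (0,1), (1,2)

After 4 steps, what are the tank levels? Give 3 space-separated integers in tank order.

Step 1: flows [0->1,2->1] -> levels [11 7 10]
Step 2: flows [0->1,2->1] -> levels [10 9 9]
Step 3: flows [0->1,1=2] -> levels [9 10 9]
Step 4: flows [1->0,1->2] -> levels [10 8 10]

Answer: 10 8 10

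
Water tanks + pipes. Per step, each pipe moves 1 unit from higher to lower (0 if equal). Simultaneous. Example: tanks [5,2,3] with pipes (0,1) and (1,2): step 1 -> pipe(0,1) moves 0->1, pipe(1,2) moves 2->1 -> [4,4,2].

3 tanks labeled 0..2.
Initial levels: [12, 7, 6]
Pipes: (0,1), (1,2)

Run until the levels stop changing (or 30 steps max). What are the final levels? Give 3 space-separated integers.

Answer: 8 9 8

Derivation:
Step 1: flows [0->1,1->2] -> levels [11 7 7]
Step 2: flows [0->1,1=2] -> levels [10 8 7]
Step 3: flows [0->1,1->2] -> levels [9 8 8]
Step 4: flows [0->1,1=2] -> levels [8 9 8]
Step 5: flows [1->0,1->2] -> levels [9 7 9]
Step 6: flows [0->1,2->1] -> levels [8 9 8]
  -> period-2 cycle: step 6 state = step 4 state; never stabilizes
  -> state at step 30: (30-4) mod 2 = 0, same as step 4 -> [8 9 8]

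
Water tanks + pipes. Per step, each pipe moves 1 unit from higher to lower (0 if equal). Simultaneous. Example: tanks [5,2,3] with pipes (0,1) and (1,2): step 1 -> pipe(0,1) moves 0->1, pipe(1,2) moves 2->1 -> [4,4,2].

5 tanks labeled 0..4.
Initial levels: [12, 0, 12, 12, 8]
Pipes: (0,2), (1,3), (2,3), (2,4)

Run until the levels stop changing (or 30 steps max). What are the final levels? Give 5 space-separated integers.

Answer: 9 9 10 7 9

Derivation:
Step 1: flows [0=2,3->1,2=3,2->4] -> levels [12 1 11 11 9]
Step 2: flows [0->2,3->1,2=3,2->4] -> levels [11 2 11 10 10]
Step 3: flows [0=2,3->1,2->3,2->4] -> levels [11 3 9 10 11]
Step 4: flows [0->2,3->1,3->2,4->2] -> levels [10 4 12 8 10]
Step 5: flows [2->0,3->1,2->3,2->4] -> levels [11 5 9 8 11]
Step 6: flows [0->2,3->1,2->3,4->2] -> levels [10 6 10 8 10]
Step 7: flows [0=2,3->1,2->3,2=4] -> levels [10 7 9 8 10]
Step 8: flows [0->2,3->1,2->3,4->2] -> levels [9 8 10 8 9]
Step 9: flows [2->0,1=3,2->3,2->4] -> levels [10 8 7 9 10]
Step 10: flows [0->2,3->1,3->2,4->2] -> levels [9 9 10 7 9]
Step 11: flows [2->0,1->3,2->3,2->4] -> levels [10 8 7 9 10]
  -> period-2 cycle: step 11 state = step 9 state; never stabilizes
  -> state at step 30: (30-9) mod 2 = 1, same as step 10 -> [9 9 10 7 9]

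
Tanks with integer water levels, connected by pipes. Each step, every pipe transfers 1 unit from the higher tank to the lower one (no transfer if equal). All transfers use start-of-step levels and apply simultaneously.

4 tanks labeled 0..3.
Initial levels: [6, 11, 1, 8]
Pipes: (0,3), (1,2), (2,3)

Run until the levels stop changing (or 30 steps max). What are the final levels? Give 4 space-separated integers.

Step 1: flows [3->0,1->2,3->2] -> levels [7 10 3 6]
Step 2: flows [0->3,1->2,3->2] -> levels [6 9 5 6]
Step 3: flows [0=3,1->2,3->2] -> levels [6 8 7 5]
Step 4: flows [0->3,1->2,2->3] -> levels [5 7 7 7]
Step 5: flows [3->0,1=2,2=3] -> levels [6 7 7 6]
Step 6: flows [0=3,1=2,2->3] -> levels [6 7 6 7]
Step 7: flows [3->0,1->2,3->2] -> levels [7 6 8 5]
Step 8: flows [0->3,2->1,2->3] -> levels [6 7 6 7]
  -> period-2 cycle: step 8 state = step 6 state; never stabilizes
  -> state at step 30: (30-6) mod 2 = 0, same as step 6 -> [6 7 6 7]

Answer: 6 7 6 7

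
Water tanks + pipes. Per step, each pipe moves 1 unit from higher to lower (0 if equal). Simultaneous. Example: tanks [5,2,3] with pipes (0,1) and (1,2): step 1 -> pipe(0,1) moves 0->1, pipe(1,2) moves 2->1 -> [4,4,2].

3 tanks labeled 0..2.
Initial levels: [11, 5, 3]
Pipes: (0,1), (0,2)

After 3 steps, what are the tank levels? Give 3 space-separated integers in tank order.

Step 1: flows [0->1,0->2] -> levels [9 6 4]
Step 2: flows [0->1,0->2] -> levels [7 7 5]
Step 3: flows [0=1,0->2] -> levels [6 7 6]

Answer: 6 7 6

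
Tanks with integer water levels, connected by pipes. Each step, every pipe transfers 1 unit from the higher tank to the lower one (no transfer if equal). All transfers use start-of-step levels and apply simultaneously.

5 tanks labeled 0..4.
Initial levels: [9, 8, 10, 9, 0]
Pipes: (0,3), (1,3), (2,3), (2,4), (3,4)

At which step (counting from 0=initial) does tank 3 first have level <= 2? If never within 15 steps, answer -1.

Answer: -1

Derivation:
Step 1: flows [0=3,3->1,2->3,2->4,3->4] -> levels [9 9 8 8 2]
Step 2: flows [0->3,1->3,2=3,2->4,3->4] -> levels [8 8 7 9 4]
Step 3: flows [3->0,3->1,3->2,2->4,3->4] -> levels [9 9 7 5 6]
Step 4: flows [0->3,1->3,2->3,2->4,4->3] -> levels [8 8 5 9 6]
Step 5: flows [3->0,3->1,3->2,4->2,3->4] -> levels [9 9 7 5 6]
  -> period-2 cycle (repeats step 3); tank 3 never drops to <=2
Tank 3 never reaches <=2 within 15 steps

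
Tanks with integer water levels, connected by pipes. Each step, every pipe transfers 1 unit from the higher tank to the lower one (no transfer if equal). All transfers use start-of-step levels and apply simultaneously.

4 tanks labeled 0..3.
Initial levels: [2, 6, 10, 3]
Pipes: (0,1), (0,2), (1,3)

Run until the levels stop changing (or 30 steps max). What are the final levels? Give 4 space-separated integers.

Answer: 7 4 5 5

Derivation:
Step 1: flows [1->0,2->0,1->3] -> levels [4 4 9 4]
Step 2: flows [0=1,2->0,1=3] -> levels [5 4 8 4]
Step 3: flows [0->1,2->0,1=3] -> levels [5 5 7 4]
Step 4: flows [0=1,2->0,1->3] -> levels [6 4 6 5]
Step 5: flows [0->1,0=2,3->1] -> levels [5 6 6 4]
Step 6: flows [1->0,2->0,1->3] -> levels [7 4 5 5]
Step 7: flows [0->1,0->2,3->1] -> levels [5 6 6 4]
  -> period-2 cycle: step 7 state = step 5 state; never stabilizes
  -> state at step 30: (30-5) mod 2 = 1, same as step 6 -> [7 4 5 5]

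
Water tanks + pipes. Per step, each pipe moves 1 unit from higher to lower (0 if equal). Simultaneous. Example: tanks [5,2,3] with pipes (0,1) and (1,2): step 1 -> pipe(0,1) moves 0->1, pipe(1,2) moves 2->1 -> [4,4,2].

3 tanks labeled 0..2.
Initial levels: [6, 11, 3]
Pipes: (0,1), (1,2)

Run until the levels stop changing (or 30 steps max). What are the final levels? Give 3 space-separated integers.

Step 1: flows [1->0,1->2] -> levels [7 9 4]
Step 2: flows [1->0,1->2] -> levels [8 7 5]
Step 3: flows [0->1,1->2] -> levels [7 7 6]
Step 4: flows [0=1,1->2] -> levels [7 6 7]
Step 5: flows [0->1,2->1] -> levels [6 8 6]
Step 6: flows [1->0,1->2] -> levels [7 6 7]
  -> period-2 cycle: step 6 state = step 4 state; never stabilizes
  -> state at step 30: (30-4) mod 2 = 0, same as step 4 -> [7 6 7]

Answer: 7 6 7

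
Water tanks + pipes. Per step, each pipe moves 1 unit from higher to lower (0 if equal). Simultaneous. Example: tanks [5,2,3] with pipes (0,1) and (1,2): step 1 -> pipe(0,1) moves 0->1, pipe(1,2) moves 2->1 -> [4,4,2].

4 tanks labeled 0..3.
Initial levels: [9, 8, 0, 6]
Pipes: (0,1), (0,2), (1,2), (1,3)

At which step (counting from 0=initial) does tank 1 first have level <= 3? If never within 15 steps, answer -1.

Step 1: flows [0->1,0->2,1->2,1->3] -> levels [7 7 2 7]
Step 2: flows [0=1,0->2,1->2,1=3] -> levels [6 6 4 7]
Step 3: flows [0=1,0->2,1->2,3->1] -> levels [5 6 6 6]
Step 4: flows [1->0,2->0,1=2,1=3] -> levels [7 5 5 6]
Step 5: flows [0->1,0->2,1=2,3->1] -> levels [5 7 6 5]
Step 6: flows [1->0,2->0,1->2,1->3] -> levels [7 4 6 6]
Step 7: flows [0->1,0->2,2->1,3->1] -> levels [5 7 6 5]
  -> period-2 cycle (repeats step 5); tank 1 never drops to <=3
Tank 1 never reaches <=3 within 15 steps

Answer: -1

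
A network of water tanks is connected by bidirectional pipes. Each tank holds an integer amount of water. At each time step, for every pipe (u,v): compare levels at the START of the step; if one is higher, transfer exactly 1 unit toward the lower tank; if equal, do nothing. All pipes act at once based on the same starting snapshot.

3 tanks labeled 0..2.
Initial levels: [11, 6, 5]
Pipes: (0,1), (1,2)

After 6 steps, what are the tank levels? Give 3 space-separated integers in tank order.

Step 1: flows [0->1,1->2] -> levels [10 6 6]
Step 2: flows [0->1,1=2] -> levels [9 7 6]
Step 3: flows [0->1,1->2] -> levels [8 7 7]
Step 4: flows [0->1,1=2] -> levels [7 8 7]
Step 5: flows [1->0,1->2] -> levels [8 6 8]
Step 6: flows [0->1,2->1] -> levels [7 8 7]

Answer: 7 8 7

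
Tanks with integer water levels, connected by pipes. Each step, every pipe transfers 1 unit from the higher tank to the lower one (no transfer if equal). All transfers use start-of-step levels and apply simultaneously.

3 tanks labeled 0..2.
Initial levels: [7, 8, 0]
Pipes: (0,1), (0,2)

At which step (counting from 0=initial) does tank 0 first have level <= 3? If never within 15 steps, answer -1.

Answer: -1

Derivation:
Step 1: flows [1->0,0->2] -> levels [7 7 1]
Step 2: flows [0=1,0->2] -> levels [6 7 2]
Step 3: flows [1->0,0->2] -> levels [6 6 3]
Step 4: flows [0=1,0->2] -> levels [5 6 4]
Step 5: flows [1->0,0->2] -> levels [5 5 5]
Step 6: flows [0=1,0=2] -> levels [5 5 5]
  -> stable; tank 0 stays at 5 > 3
Tank 0 never reaches <=3 within 15 steps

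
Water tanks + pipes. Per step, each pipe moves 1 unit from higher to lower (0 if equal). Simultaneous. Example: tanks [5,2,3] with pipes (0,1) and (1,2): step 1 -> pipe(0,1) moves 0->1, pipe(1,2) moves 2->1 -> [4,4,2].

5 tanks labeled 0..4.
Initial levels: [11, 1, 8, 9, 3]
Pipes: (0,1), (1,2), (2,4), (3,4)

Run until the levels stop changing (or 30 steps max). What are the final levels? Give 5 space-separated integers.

Answer: 6 8 5 6 7

Derivation:
Step 1: flows [0->1,2->1,2->4,3->4] -> levels [10 3 6 8 5]
Step 2: flows [0->1,2->1,2->4,3->4] -> levels [9 5 4 7 7]
Step 3: flows [0->1,1->2,4->2,3=4] -> levels [8 5 6 7 6]
Step 4: flows [0->1,2->1,2=4,3->4] -> levels [7 7 5 6 7]
Step 5: flows [0=1,1->2,4->2,4->3] -> levels [7 6 7 7 5]
Step 6: flows [0->1,2->1,2->4,3->4] -> levels [6 8 5 6 7]
Step 7: flows [1->0,1->2,4->2,4->3] -> levels [7 6 7 7 5]
  -> period-2 cycle: step 7 state = step 5 state; never stabilizes
  -> state at step 30: (30-5) mod 2 = 1, same as step 6 -> [6 8 5 6 7]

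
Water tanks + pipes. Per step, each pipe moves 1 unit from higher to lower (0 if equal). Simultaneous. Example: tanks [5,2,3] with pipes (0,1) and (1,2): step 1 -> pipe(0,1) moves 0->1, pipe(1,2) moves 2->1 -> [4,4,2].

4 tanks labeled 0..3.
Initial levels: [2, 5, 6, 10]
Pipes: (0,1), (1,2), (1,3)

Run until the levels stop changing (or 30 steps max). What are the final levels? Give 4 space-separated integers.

Answer: 6 5 6 6

Derivation:
Step 1: flows [1->0,2->1,3->1] -> levels [3 6 5 9]
Step 2: flows [1->0,1->2,3->1] -> levels [4 5 6 8]
Step 3: flows [1->0,2->1,3->1] -> levels [5 6 5 7]
Step 4: flows [1->0,1->2,3->1] -> levels [6 5 6 6]
Step 5: flows [0->1,2->1,3->1] -> levels [5 8 5 5]
Step 6: flows [1->0,1->2,1->3] -> levels [6 5 6 6]
  -> period-2 cycle: step 6 state = step 4 state; never stabilizes
  -> state at step 30: (30-4) mod 2 = 0, same as step 4 -> [6 5 6 6]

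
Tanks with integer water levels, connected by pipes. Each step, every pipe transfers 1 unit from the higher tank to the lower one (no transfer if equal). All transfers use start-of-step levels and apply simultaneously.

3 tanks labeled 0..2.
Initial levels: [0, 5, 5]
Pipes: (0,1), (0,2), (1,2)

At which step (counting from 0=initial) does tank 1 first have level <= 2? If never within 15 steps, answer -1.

Answer: -1

Derivation:
Step 1: flows [1->0,2->0,1=2] -> levels [2 4 4]
Step 2: flows [1->0,2->0,1=2] -> levels [4 3 3]
Step 3: flows [0->1,0->2,1=2] -> levels [2 4 4]
  -> period-2 cycle (repeats step 1); tank 1 never drops to <=2
Tank 1 never reaches <=2 within 15 steps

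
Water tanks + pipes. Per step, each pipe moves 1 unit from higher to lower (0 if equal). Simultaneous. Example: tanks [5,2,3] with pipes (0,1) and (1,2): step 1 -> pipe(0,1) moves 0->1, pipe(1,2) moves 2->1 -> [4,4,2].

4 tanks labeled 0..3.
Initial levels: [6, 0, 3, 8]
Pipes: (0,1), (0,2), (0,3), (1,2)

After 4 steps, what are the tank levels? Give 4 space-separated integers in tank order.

Step 1: flows [0->1,0->2,3->0,2->1] -> levels [5 2 3 7]
Step 2: flows [0->1,0->2,3->0,2->1] -> levels [4 4 3 6]
Step 3: flows [0=1,0->2,3->0,1->2] -> levels [4 3 5 5]
Step 4: flows [0->1,2->0,3->0,2->1] -> levels [5 5 3 4]

Answer: 5 5 3 4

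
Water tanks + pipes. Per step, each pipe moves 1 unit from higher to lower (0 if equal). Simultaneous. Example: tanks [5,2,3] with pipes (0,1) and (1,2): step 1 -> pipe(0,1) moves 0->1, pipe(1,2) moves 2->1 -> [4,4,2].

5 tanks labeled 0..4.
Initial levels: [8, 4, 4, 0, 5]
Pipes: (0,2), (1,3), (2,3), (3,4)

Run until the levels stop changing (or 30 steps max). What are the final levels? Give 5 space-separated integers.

Step 1: flows [0->2,1->3,2->3,4->3] -> levels [7 3 4 3 4]
Step 2: flows [0->2,1=3,2->3,4->3] -> levels [6 3 4 5 3]
Step 3: flows [0->2,3->1,3->2,3->4] -> levels [5 4 6 2 4]
Step 4: flows [2->0,1->3,2->3,4->3] -> levels [6 3 4 5 3]
  -> period-2 cycle: step 4 state = step 2 state; never stabilizes
  -> state at step 30: (30-2) mod 2 = 0, same as step 2 -> [6 3 4 5 3]

Answer: 6 3 4 5 3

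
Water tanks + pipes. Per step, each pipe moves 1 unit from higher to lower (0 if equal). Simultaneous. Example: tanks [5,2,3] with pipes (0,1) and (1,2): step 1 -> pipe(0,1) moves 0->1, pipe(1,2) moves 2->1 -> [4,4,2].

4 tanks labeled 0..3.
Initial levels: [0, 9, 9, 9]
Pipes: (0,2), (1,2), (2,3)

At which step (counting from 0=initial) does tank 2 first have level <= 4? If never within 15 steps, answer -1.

Step 1: flows [2->0,1=2,2=3] -> levels [1 9 8 9]
Step 2: flows [2->0,1->2,3->2] -> levels [2 8 9 8]
Step 3: flows [2->0,2->1,2->3] -> levels [3 9 6 9]
Step 4: flows [2->0,1->2,3->2] -> levels [4 8 7 8]
Step 5: flows [2->0,1->2,3->2] -> levels [5 7 8 7]
Step 6: flows [2->0,2->1,2->3] -> levels [6 8 5 8]
Step 7: flows [0->2,1->2,3->2] -> levels [5 7 8 7]
  -> period-2 cycle (repeats step 5); tank 2 never drops to <=4
Tank 2 never reaches <=4 within 15 steps

Answer: -1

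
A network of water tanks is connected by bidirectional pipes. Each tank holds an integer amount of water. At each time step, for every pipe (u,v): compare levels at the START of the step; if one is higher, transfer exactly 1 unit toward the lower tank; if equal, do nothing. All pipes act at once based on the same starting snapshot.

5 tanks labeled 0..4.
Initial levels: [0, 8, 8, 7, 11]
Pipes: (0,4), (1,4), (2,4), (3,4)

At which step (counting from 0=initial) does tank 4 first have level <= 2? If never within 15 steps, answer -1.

Step 1: flows [4->0,4->1,4->2,4->3] -> levels [1 9 9 8 7]
Step 2: flows [4->0,1->4,2->4,3->4] -> levels [2 8 8 7 9]
Step 3: flows [4->0,4->1,4->2,4->3] -> levels [3 9 9 8 5]
Step 4: flows [4->0,1->4,2->4,3->4] -> levels [4 8 8 7 7]
Step 5: flows [4->0,1->4,2->4,3=4] -> levels [5 7 7 7 8]
Step 6: flows [4->0,4->1,4->2,4->3] -> levels [6 8 8 8 4]
Step 7: flows [0->4,1->4,2->4,3->4] -> levels [5 7 7 7 8]
  -> period-2 cycle (repeats step 5); tank 4 never drops to <=2
Tank 4 never reaches <=2 within 15 steps

Answer: -1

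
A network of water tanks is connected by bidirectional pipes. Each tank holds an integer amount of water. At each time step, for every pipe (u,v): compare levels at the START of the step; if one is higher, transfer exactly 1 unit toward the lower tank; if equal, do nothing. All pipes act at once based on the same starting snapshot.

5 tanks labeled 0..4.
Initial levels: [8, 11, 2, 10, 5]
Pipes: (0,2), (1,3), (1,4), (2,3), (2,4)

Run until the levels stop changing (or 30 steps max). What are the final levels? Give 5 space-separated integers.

Step 1: flows [0->2,1->3,1->4,3->2,4->2] -> levels [7 9 5 10 5]
Step 2: flows [0->2,3->1,1->4,3->2,2=4] -> levels [6 9 7 8 6]
Step 3: flows [2->0,1->3,1->4,3->2,2->4] -> levels [7 7 6 8 8]
Step 4: flows [0->2,3->1,4->1,3->2,4->2] -> levels [6 9 9 6 6]
Step 5: flows [2->0,1->3,1->4,2->3,2->4] -> levels [7 7 6 8 8]
  -> period-2 cycle: step 5 state = step 3 state; never stabilizes
  -> state at step 30: (30-3) mod 2 = 1, same as step 4 -> [6 9 9 6 6]

Answer: 6 9 9 6 6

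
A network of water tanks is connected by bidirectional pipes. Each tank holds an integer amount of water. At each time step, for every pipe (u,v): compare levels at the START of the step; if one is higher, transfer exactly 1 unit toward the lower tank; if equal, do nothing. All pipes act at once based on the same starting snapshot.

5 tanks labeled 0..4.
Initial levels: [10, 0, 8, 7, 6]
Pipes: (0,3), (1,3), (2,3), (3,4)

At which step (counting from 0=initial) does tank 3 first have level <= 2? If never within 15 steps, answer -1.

Step 1: flows [0->3,3->1,2->3,3->4] -> levels [9 1 7 7 7]
Step 2: flows [0->3,3->1,2=3,3=4] -> levels [8 2 7 7 7]
Step 3: flows [0->3,3->1,2=3,3=4] -> levels [7 3 7 7 7]
Step 4: flows [0=3,3->1,2=3,3=4] -> levels [7 4 7 6 7]
Step 5: flows [0->3,3->1,2->3,4->3] -> levels [6 5 6 8 6]
Step 6: flows [3->0,3->1,3->2,3->4] -> levels [7 6 7 4 7]
Step 7: flows [0->3,1->3,2->3,4->3] -> levels [6 5 6 8 6]
  -> period-2 cycle (repeats step 5); tank 3 never drops to <=2
Tank 3 never reaches <=2 within 15 steps

Answer: -1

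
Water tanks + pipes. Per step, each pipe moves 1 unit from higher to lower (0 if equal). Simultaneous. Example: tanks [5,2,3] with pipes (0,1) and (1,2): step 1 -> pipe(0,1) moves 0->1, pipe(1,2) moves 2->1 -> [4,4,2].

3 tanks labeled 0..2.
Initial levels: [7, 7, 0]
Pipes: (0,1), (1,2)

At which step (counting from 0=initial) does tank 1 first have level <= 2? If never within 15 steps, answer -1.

Answer: -1

Derivation:
Step 1: flows [0=1,1->2] -> levels [7 6 1]
Step 2: flows [0->1,1->2] -> levels [6 6 2]
Step 3: flows [0=1,1->2] -> levels [6 5 3]
Step 4: flows [0->1,1->2] -> levels [5 5 4]
Step 5: flows [0=1,1->2] -> levels [5 4 5]
Step 6: flows [0->1,2->1] -> levels [4 6 4]
Step 7: flows [1->0,1->2] -> levels [5 4 5]
  -> period-2 cycle (repeats step 5); tank 1 never drops to <=2
Tank 1 never reaches <=2 within 15 steps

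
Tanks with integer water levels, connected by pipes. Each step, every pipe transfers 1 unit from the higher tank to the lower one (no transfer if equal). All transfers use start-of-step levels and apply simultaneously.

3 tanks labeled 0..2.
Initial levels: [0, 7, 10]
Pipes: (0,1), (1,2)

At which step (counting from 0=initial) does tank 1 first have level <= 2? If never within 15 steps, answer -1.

Answer: -1

Derivation:
Step 1: flows [1->0,2->1] -> levels [1 7 9]
Step 2: flows [1->0,2->1] -> levels [2 7 8]
Step 3: flows [1->0,2->1] -> levels [3 7 7]
Step 4: flows [1->0,1=2] -> levels [4 6 7]
Step 5: flows [1->0,2->1] -> levels [5 6 6]
Step 6: flows [1->0,1=2] -> levels [6 5 6]
Step 7: flows [0->1,2->1] -> levels [5 7 5]
Step 8: flows [1->0,1->2] -> levels [6 5 6]
  -> period-2 cycle (repeats step 6); tank 1 never drops to <=2
Tank 1 never reaches <=2 within 15 steps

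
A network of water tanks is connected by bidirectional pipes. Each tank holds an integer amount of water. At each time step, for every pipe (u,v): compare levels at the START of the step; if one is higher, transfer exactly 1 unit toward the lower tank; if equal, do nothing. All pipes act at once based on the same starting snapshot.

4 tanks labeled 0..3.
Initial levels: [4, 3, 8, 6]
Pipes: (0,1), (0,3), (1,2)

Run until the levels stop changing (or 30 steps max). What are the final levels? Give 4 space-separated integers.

Step 1: flows [0->1,3->0,2->1] -> levels [4 5 7 5]
Step 2: flows [1->0,3->0,2->1] -> levels [6 5 6 4]
Step 3: flows [0->1,0->3,2->1] -> levels [4 7 5 5]
Step 4: flows [1->0,3->0,1->2] -> levels [6 5 6 4]
  -> period-2 cycle: step 4 state = step 2 state; never stabilizes
  -> state at step 30: (30-2) mod 2 = 0, same as step 2 -> [6 5 6 4]

Answer: 6 5 6 4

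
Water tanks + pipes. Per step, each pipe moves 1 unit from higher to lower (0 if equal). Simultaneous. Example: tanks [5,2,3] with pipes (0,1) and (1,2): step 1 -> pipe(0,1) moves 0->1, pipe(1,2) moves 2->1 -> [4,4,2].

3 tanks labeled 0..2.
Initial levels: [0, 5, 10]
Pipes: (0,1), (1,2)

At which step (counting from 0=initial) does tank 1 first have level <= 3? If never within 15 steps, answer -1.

Step 1: flows [1->0,2->1] -> levels [1 5 9]
Step 2: flows [1->0,2->1] -> levels [2 5 8]
Step 3: flows [1->0,2->1] -> levels [3 5 7]
Step 4: flows [1->0,2->1] -> levels [4 5 6]
Step 5: flows [1->0,2->1] -> levels [5 5 5]
Step 6: flows [0=1,1=2] -> levels [5 5 5]
  -> stable; tank 1 stays at 5 > 3
Tank 1 never reaches <=3 within 15 steps

Answer: -1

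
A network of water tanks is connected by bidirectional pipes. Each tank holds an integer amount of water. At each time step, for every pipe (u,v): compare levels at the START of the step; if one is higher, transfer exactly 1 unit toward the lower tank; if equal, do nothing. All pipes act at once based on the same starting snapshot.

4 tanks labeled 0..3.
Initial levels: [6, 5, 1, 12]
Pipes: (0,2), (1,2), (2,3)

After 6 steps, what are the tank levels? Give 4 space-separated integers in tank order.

Step 1: flows [0->2,1->2,3->2] -> levels [5 4 4 11]
Step 2: flows [0->2,1=2,3->2] -> levels [4 4 6 10]
Step 3: flows [2->0,2->1,3->2] -> levels [5 5 5 9]
Step 4: flows [0=2,1=2,3->2] -> levels [5 5 6 8]
Step 5: flows [2->0,2->1,3->2] -> levels [6 6 5 7]
Step 6: flows [0->2,1->2,3->2] -> levels [5 5 8 6]

Answer: 5 5 8 6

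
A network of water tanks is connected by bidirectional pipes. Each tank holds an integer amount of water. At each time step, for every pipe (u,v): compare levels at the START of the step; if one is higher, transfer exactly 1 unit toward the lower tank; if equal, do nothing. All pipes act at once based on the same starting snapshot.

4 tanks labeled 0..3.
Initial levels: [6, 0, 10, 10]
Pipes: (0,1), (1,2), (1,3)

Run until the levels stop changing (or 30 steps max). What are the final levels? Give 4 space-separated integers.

Step 1: flows [0->1,2->1,3->1] -> levels [5 3 9 9]
Step 2: flows [0->1,2->1,3->1] -> levels [4 6 8 8]
Step 3: flows [1->0,2->1,3->1] -> levels [5 7 7 7]
Step 4: flows [1->0,1=2,1=3] -> levels [6 6 7 7]
Step 5: flows [0=1,2->1,3->1] -> levels [6 8 6 6]
Step 6: flows [1->0,1->2,1->3] -> levels [7 5 7 7]
Step 7: flows [0->1,2->1,3->1] -> levels [6 8 6 6]
  -> period-2 cycle: step 7 state = step 5 state; never stabilizes
  -> state at step 30: (30-5) mod 2 = 1, same as step 6 -> [7 5 7 7]

Answer: 7 5 7 7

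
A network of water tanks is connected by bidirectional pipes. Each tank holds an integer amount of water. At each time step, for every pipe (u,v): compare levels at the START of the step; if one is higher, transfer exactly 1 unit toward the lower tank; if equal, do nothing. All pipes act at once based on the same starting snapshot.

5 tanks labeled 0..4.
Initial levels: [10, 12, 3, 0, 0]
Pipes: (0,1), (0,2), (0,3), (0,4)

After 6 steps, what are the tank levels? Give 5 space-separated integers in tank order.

Answer: 4 6 5 5 5

Derivation:
Step 1: flows [1->0,0->2,0->3,0->4] -> levels [8 11 4 1 1]
Step 2: flows [1->0,0->2,0->3,0->4] -> levels [6 10 5 2 2]
Step 3: flows [1->0,0->2,0->3,0->4] -> levels [4 9 6 3 3]
Step 4: flows [1->0,2->0,0->3,0->4] -> levels [4 8 5 4 4]
Step 5: flows [1->0,2->0,0=3,0=4] -> levels [6 7 4 4 4]
Step 6: flows [1->0,0->2,0->3,0->4] -> levels [4 6 5 5 5]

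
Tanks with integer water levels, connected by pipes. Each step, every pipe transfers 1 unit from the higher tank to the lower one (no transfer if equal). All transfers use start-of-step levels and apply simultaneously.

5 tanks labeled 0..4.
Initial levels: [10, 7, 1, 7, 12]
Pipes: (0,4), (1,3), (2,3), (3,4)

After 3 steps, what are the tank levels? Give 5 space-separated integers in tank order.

Step 1: flows [4->0,1=3,3->2,4->3] -> levels [11 7 2 7 10]
Step 2: flows [0->4,1=3,3->2,4->3] -> levels [10 7 3 7 10]
Step 3: flows [0=4,1=3,3->2,4->3] -> levels [10 7 4 7 9]

Answer: 10 7 4 7 9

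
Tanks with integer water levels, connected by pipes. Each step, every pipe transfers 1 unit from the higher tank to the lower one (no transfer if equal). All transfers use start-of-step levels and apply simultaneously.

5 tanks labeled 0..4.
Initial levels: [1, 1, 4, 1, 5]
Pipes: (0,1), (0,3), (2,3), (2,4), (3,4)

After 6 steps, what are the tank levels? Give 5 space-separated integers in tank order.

Step 1: flows [0=1,0=3,2->3,4->2,4->3] -> levels [1 1 4 3 3]
Step 2: flows [0=1,3->0,2->3,2->4,3=4] -> levels [2 1 2 3 4]
Step 3: flows [0->1,3->0,3->2,4->2,4->3] -> levels [2 2 4 2 2]
Step 4: flows [0=1,0=3,2->3,2->4,3=4] -> levels [2 2 2 3 3]
Step 5: flows [0=1,3->0,3->2,4->2,3=4] -> levels [3 2 4 1 2]
Step 6: flows [0->1,0->3,2->3,2->4,4->3] -> levels [1 3 2 4 2]

Answer: 1 3 2 4 2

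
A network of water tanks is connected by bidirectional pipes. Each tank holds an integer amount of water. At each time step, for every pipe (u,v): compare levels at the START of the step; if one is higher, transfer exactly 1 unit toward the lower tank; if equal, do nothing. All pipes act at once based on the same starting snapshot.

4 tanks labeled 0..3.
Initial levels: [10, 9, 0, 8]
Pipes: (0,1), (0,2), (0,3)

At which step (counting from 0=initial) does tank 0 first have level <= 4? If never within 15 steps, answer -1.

Step 1: flows [0->1,0->2,0->3] -> levels [7 10 1 9]
Step 2: flows [1->0,0->2,3->0] -> levels [8 9 2 8]
Step 3: flows [1->0,0->2,0=3] -> levels [8 8 3 8]
Step 4: flows [0=1,0->2,0=3] -> levels [7 8 4 8]
Step 5: flows [1->0,0->2,3->0] -> levels [8 7 5 7]
Step 6: flows [0->1,0->2,0->3] -> levels [5 8 6 8]
Step 7: flows [1->0,2->0,3->0] -> levels [8 7 5 7]
  -> period-2 cycle (repeats step 5); tank 0 never drops to <=4
Tank 0 never reaches <=4 within 15 steps

Answer: -1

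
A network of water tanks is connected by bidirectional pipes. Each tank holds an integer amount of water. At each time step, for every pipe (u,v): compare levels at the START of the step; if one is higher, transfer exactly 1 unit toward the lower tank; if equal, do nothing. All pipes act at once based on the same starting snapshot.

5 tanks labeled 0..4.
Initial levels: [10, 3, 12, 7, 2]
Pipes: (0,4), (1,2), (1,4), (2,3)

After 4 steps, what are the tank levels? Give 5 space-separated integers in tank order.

Answer: 6 7 7 8 6

Derivation:
Step 1: flows [0->4,2->1,1->4,2->3] -> levels [9 3 10 8 4]
Step 2: flows [0->4,2->1,4->1,2->3] -> levels [8 5 8 9 4]
Step 3: flows [0->4,2->1,1->4,3->2] -> levels [7 5 8 8 6]
Step 4: flows [0->4,2->1,4->1,2=3] -> levels [6 7 7 8 6]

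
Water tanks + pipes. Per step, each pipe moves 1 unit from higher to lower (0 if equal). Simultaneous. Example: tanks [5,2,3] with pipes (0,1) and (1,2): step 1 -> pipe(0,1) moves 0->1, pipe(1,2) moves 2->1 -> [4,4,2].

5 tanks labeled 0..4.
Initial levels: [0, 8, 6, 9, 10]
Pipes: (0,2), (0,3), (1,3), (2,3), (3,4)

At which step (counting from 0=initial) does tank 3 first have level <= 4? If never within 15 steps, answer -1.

Step 1: flows [2->0,3->0,3->1,3->2,4->3] -> levels [2 9 6 7 9]
Step 2: flows [2->0,3->0,1->3,3->2,4->3] -> levels [4 8 6 7 8]
Step 3: flows [2->0,3->0,1->3,3->2,4->3] -> levels [6 7 6 7 7]
Step 4: flows [0=2,3->0,1=3,3->2,3=4] -> levels [7 7 7 5 7]
Step 5: flows [0=2,0->3,1->3,2->3,4->3] -> levels [6 6 6 9 6]
Step 6: flows [0=2,3->0,3->1,3->2,3->4] -> levels [7 7 7 5 7]
  -> period-2 cycle (repeats step 4); tank 3 never drops to <=4
Tank 3 never reaches <=4 within 15 steps

Answer: -1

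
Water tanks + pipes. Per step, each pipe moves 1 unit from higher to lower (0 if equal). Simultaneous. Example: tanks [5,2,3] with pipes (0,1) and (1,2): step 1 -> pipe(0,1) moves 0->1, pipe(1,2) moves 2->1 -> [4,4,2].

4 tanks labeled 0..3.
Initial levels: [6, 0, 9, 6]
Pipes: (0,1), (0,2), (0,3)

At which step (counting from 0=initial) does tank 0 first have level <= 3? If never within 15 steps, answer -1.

Answer: 6

Derivation:
Step 1: flows [0->1,2->0,0=3] -> levels [6 1 8 6]
Step 2: flows [0->1,2->0,0=3] -> levels [6 2 7 6]
Step 3: flows [0->1,2->0,0=3] -> levels [6 3 6 6]
Step 4: flows [0->1,0=2,0=3] -> levels [5 4 6 6]
Step 5: flows [0->1,2->0,3->0] -> levels [6 5 5 5]
Step 6: flows [0->1,0->2,0->3] -> levels [3 6 6 6]
Tank 0 first reaches <=3 at step 6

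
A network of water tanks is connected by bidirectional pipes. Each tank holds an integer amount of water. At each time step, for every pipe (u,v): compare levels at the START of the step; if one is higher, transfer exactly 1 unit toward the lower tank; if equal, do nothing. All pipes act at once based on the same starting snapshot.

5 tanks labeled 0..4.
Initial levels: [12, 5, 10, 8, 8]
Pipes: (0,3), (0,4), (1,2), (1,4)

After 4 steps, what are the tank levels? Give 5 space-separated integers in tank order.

Step 1: flows [0->3,0->4,2->1,4->1] -> levels [10 7 9 9 8]
Step 2: flows [0->3,0->4,2->1,4->1] -> levels [8 9 8 10 8]
Step 3: flows [3->0,0=4,1->2,1->4] -> levels [9 7 9 9 9]
Step 4: flows [0=3,0=4,2->1,4->1] -> levels [9 9 8 9 8]

Answer: 9 9 8 9 8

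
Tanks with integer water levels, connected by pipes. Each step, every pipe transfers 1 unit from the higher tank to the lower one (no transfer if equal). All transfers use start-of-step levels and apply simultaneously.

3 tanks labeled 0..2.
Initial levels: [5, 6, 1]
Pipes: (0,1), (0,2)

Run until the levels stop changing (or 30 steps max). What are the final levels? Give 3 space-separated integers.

Answer: 4 4 4

Derivation:
Step 1: flows [1->0,0->2] -> levels [5 5 2]
Step 2: flows [0=1,0->2] -> levels [4 5 3]
Step 3: flows [1->0,0->2] -> levels [4 4 4]
Step 4: flows [0=1,0=2] -> levels [4 4 4]
  -> stable (no change)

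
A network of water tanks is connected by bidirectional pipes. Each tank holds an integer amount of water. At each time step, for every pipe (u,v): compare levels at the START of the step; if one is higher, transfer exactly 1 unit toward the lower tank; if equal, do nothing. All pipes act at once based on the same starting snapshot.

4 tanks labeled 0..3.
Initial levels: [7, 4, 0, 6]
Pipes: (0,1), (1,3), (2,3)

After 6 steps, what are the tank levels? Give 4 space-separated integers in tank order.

Answer: 5 3 4 5

Derivation:
Step 1: flows [0->1,3->1,3->2] -> levels [6 6 1 4]
Step 2: flows [0=1,1->3,3->2] -> levels [6 5 2 4]
Step 3: flows [0->1,1->3,3->2] -> levels [5 5 3 4]
Step 4: flows [0=1,1->3,3->2] -> levels [5 4 4 4]
Step 5: flows [0->1,1=3,2=3] -> levels [4 5 4 4]
Step 6: flows [1->0,1->3,2=3] -> levels [5 3 4 5]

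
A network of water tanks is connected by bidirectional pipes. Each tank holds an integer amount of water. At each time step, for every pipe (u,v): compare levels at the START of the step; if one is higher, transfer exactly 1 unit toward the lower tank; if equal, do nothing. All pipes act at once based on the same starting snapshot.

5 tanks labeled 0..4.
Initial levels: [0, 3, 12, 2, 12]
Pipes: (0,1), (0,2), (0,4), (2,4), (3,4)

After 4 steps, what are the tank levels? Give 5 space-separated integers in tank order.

Step 1: flows [1->0,2->0,4->0,2=4,4->3] -> levels [3 2 11 3 10]
Step 2: flows [0->1,2->0,4->0,2->4,4->3] -> levels [4 3 9 4 9]
Step 3: flows [0->1,2->0,4->0,2=4,4->3] -> levels [5 4 8 5 7]
Step 4: flows [0->1,2->0,4->0,2->4,4->3] -> levels [6 5 6 6 6]

Answer: 6 5 6 6 6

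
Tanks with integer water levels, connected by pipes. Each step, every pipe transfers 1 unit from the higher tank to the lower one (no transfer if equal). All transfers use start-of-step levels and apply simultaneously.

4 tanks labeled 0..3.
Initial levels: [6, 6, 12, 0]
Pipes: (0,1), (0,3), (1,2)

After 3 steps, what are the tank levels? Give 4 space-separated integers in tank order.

Answer: 5 7 9 3

Derivation:
Step 1: flows [0=1,0->3,2->1] -> levels [5 7 11 1]
Step 2: flows [1->0,0->3,2->1] -> levels [5 7 10 2]
Step 3: flows [1->0,0->3,2->1] -> levels [5 7 9 3]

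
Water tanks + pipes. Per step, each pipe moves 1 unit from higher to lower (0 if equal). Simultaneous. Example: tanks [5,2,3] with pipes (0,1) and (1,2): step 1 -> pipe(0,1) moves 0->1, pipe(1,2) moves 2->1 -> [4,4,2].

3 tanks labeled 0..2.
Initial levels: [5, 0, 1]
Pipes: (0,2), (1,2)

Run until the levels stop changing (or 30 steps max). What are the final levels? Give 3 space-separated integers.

Answer: 2 2 2

Derivation:
Step 1: flows [0->2,2->1] -> levels [4 1 1]
Step 2: flows [0->2,1=2] -> levels [3 1 2]
Step 3: flows [0->2,2->1] -> levels [2 2 2]
Step 4: flows [0=2,1=2] -> levels [2 2 2]
  -> stable (no change)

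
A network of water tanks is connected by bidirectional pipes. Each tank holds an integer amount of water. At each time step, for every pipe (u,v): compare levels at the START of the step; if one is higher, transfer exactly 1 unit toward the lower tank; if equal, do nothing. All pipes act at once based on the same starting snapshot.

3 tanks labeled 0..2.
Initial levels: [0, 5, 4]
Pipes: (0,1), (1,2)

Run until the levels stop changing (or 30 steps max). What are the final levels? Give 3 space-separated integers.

Answer: 3 3 3

Derivation:
Step 1: flows [1->0,1->2] -> levels [1 3 5]
Step 2: flows [1->0,2->1] -> levels [2 3 4]
Step 3: flows [1->0,2->1] -> levels [3 3 3]
Step 4: flows [0=1,1=2] -> levels [3 3 3]
  -> stable (no change)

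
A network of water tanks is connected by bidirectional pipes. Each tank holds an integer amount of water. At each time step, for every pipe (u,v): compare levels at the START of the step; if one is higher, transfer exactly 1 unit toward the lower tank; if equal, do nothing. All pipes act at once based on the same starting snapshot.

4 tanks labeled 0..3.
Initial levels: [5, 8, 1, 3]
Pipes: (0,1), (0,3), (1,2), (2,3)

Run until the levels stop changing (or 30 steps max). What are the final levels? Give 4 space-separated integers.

Answer: 5 3 6 3

Derivation:
Step 1: flows [1->0,0->3,1->2,3->2] -> levels [5 6 3 3]
Step 2: flows [1->0,0->3,1->2,2=3] -> levels [5 4 4 4]
Step 3: flows [0->1,0->3,1=2,2=3] -> levels [3 5 4 5]
Step 4: flows [1->0,3->0,1->2,3->2] -> levels [5 3 6 3]
Step 5: flows [0->1,0->3,2->1,2->3] -> levels [3 5 4 5]
  -> period-2 cycle: step 5 state = step 3 state; never stabilizes
  -> state at step 30: (30-3) mod 2 = 1, same as step 4 -> [5 3 6 3]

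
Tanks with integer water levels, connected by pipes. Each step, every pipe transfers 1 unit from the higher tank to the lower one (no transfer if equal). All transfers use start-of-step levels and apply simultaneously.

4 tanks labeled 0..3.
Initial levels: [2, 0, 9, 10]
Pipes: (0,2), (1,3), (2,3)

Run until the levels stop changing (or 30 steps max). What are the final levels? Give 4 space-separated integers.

Answer: 6 4 5 6

Derivation:
Step 1: flows [2->0,3->1,3->2] -> levels [3 1 9 8]
Step 2: flows [2->0,3->1,2->3] -> levels [4 2 7 8]
Step 3: flows [2->0,3->1,3->2] -> levels [5 3 7 6]
Step 4: flows [2->0,3->1,2->3] -> levels [6 4 5 6]
Step 5: flows [0->2,3->1,3->2] -> levels [5 5 7 4]
Step 6: flows [2->0,1->3,2->3] -> levels [6 4 5 6]
  -> period-2 cycle: step 6 state = step 4 state; never stabilizes
  -> state at step 30: (30-4) mod 2 = 0, same as step 4 -> [6 4 5 6]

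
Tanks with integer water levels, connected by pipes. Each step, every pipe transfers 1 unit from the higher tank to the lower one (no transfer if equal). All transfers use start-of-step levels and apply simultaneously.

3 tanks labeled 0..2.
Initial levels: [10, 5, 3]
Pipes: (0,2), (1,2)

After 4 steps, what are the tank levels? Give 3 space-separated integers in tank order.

Step 1: flows [0->2,1->2] -> levels [9 4 5]
Step 2: flows [0->2,2->1] -> levels [8 5 5]
Step 3: flows [0->2,1=2] -> levels [7 5 6]
Step 4: flows [0->2,2->1] -> levels [6 6 6]

Answer: 6 6 6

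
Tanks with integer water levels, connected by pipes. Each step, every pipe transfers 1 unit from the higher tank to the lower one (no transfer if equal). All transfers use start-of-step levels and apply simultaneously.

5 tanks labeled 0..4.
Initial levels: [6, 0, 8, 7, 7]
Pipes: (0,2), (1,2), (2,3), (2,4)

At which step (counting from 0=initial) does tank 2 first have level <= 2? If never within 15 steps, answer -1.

Answer: -1

Derivation:
Step 1: flows [2->0,2->1,2->3,2->4] -> levels [7 1 4 8 8]
Step 2: flows [0->2,2->1,3->2,4->2] -> levels [6 2 6 7 7]
Step 3: flows [0=2,2->1,3->2,4->2] -> levels [6 3 7 6 6]
Step 4: flows [2->0,2->1,2->3,2->4] -> levels [7 4 3 7 7]
Step 5: flows [0->2,1->2,3->2,4->2] -> levels [6 3 7 6 6]
  -> period-2 cycle (repeats step 3); tank 2 never drops to <=2
Tank 2 never reaches <=2 within 15 steps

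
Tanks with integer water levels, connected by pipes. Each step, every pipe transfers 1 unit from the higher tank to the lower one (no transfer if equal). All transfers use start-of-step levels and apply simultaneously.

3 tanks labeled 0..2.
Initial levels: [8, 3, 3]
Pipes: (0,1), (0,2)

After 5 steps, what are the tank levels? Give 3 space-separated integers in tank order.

Answer: 6 4 4

Derivation:
Step 1: flows [0->1,0->2] -> levels [6 4 4]
Step 2: flows [0->1,0->2] -> levels [4 5 5]
Step 3: flows [1->0,2->0] -> levels [6 4 4]
  -> period-2 cycle: step 3 state = step 1 state
  -> state at step 5: (5-1) mod 2 = 0, same as step 1 -> [6 4 4]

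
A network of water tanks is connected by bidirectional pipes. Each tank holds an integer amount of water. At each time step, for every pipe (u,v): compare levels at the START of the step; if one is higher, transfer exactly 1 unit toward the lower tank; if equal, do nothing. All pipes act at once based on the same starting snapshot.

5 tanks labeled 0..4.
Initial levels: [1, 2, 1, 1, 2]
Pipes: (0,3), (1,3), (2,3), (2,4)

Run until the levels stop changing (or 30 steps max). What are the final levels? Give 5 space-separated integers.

Step 1: flows [0=3,1->3,2=3,4->2] -> levels [1 1 2 2 1]
Step 2: flows [3->0,3->1,2=3,2->4] -> levels [2 2 1 0 2]
Step 3: flows [0->3,1->3,2->3,4->2] -> levels [1 1 1 3 1]
Step 4: flows [3->0,3->1,3->2,2=4] -> levels [2 2 2 0 1]
Step 5: flows [0->3,1->3,2->3,2->4] -> levels [1 1 0 3 2]
Step 6: flows [3->0,3->1,3->2,4->2] -> levels [2 2 2 0 1]
  -> period-2 cycle: step 6 state = step 4 state; never stabilizes
  -> state at step 30: (30-4) mod 2 = 0, same as step 4 -> [2 2 2 0 1]

Answer: 2 2 2 0 1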